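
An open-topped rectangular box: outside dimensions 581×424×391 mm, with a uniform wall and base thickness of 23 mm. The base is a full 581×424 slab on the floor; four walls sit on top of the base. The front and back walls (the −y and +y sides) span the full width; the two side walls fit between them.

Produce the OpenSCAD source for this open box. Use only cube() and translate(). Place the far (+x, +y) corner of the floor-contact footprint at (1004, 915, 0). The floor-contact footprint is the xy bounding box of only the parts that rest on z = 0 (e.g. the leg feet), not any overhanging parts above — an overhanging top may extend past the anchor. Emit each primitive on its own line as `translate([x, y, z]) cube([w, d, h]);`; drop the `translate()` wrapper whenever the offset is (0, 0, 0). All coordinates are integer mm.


translate([423, 491, 0]) cube([581, 424, 23]);
translate([423, 491, 23]) cube([581, 23, 368]);
translate([423, 892, 23]) cube([581, 23, 368]);
translate([423, 514, 23]) cube([23, 378, 368]);
translate([981, 514, 23]) cube([23, 378, 368]);


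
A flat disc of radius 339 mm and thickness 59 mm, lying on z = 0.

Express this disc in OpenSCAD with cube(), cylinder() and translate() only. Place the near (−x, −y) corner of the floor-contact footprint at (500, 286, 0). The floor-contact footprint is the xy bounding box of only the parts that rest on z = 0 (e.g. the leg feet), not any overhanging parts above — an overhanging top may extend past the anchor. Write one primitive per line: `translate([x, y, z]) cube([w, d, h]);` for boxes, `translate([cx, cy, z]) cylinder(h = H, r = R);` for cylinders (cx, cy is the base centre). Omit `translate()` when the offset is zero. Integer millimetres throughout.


translate([839, 625, 0]) cylinder(h = 59, r = 339);


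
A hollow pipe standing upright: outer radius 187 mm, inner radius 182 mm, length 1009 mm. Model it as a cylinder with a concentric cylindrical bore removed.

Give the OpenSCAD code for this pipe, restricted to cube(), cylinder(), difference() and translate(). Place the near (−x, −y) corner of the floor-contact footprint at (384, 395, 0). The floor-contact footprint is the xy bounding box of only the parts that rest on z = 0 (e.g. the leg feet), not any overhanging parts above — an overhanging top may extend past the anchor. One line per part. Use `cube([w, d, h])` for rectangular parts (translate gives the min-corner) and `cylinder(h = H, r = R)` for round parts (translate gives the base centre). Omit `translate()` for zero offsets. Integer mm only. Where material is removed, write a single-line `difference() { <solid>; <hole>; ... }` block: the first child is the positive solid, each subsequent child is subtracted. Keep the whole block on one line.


difference() { translate([571, 582, 0]) cylinder(h = 1009, r = 187); translate([571, 582, 0]) cylinder(h = 1009, r = 182); }


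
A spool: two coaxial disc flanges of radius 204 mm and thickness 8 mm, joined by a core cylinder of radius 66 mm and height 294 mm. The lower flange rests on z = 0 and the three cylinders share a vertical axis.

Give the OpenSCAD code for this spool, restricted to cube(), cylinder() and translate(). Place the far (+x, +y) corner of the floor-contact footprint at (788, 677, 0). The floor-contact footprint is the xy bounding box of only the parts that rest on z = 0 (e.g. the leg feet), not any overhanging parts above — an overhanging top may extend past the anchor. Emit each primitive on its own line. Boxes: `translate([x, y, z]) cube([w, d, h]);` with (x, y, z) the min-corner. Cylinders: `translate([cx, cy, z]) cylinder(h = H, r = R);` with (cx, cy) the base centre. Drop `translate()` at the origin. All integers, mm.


translate([584, 473, 0]) cylinder(h = 8, r = 204);
translate([584, 473, 8]) cylinder(h = 294, r = 66);
translate([584, 473, 302]) cylinder(h = 8, r = 204);


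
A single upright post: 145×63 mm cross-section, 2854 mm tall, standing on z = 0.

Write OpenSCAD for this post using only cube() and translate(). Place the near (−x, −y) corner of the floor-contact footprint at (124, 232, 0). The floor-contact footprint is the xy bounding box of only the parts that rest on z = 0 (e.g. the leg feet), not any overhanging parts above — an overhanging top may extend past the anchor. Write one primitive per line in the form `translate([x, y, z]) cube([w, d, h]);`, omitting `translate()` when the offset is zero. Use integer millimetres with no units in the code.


translate([124, 232, 0]) cube([145, 63, 2854]);


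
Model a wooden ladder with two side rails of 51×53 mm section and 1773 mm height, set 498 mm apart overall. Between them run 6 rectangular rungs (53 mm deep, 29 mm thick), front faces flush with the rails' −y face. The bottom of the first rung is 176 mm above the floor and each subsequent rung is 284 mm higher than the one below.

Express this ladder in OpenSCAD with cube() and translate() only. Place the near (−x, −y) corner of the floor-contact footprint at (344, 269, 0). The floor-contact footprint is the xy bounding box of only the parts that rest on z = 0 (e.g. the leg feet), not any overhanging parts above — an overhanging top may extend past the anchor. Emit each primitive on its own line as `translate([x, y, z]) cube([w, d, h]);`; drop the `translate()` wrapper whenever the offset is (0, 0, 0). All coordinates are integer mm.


translate([344, 269, 0]) cube([51, 53, 1773]);
translate([791, 269, 0]) cube([51, 53, 1773]);
translate([395, 269, 176]) cube([396, 53, 29]);
translate([395, 269, 460]) cube([396, 53, 29]);
translate([395, 269, 744]) cube([396, 53, 29]);
translate([395, 269, 1028]) cube([396, 53, 29]);
translate([395, 269, 1312]) cube([396, 53, 29]);
translate([395, 269, 1596]) cube([396, 53, 29]);


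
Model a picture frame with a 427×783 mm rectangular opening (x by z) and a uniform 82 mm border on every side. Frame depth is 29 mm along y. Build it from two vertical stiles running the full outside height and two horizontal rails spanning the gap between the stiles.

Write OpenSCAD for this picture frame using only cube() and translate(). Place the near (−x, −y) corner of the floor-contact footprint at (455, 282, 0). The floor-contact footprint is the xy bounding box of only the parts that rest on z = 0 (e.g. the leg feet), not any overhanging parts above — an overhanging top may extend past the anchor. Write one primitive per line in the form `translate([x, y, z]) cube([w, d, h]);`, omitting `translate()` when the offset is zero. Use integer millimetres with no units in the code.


translate([455, 282, 0]) cube([82, 29, 947]);
translate([964, 282, 0]) cube([82, 29, 947]);
translate([537, 282, 0]) cube([427, 29, 82]);
translate([537, 282, 865]) cube([427, 29, 82]);


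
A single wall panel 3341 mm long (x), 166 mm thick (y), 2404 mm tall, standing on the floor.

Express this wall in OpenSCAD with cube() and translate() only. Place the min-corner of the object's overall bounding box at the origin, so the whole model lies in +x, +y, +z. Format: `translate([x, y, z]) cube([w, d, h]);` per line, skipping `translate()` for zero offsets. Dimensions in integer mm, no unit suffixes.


cube([3341, 166, 2404]);


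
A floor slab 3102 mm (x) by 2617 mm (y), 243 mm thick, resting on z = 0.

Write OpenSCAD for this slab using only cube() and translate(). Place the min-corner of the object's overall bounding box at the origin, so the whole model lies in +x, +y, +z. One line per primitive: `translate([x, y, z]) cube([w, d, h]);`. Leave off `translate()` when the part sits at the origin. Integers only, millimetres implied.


cube([3102, 2617, 243]);


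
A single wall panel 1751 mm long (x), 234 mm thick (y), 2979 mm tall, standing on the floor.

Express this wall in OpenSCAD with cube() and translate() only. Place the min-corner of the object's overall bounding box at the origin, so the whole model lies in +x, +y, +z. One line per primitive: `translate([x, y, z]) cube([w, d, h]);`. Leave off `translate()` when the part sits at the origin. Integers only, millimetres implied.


cube([1751, 234, 2979]);


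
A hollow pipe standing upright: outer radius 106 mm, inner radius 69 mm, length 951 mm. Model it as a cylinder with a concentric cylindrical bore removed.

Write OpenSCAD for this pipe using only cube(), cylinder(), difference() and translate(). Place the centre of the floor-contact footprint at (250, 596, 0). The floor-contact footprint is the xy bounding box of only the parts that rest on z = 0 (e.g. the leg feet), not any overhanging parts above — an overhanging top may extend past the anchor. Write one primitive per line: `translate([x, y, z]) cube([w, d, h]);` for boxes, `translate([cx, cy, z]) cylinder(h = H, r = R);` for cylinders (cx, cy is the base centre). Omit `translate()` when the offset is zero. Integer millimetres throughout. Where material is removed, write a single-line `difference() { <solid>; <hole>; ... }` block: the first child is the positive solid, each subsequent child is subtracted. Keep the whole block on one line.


difference() { translate([250, 596, 0]) cylinder(h = 951, r = 106); translate([250, 596, 0]) cylinder(h = 951, r = 69); }


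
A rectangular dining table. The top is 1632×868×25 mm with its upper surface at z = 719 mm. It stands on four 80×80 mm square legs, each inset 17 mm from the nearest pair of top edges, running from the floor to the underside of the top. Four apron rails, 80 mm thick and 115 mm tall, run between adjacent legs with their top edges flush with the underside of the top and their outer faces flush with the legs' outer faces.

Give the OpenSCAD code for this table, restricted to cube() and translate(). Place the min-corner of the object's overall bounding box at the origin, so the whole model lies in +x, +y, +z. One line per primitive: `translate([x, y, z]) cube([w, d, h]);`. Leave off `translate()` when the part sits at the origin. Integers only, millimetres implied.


// leg_h = 719 - 25 = 694
// apron z = 694 - 115 = 579
translate([0, 0, 694]) cube([1632, 868, 25]);
translate([17, 17, 0]) cube([80, 80, 694]);
translate([1535, 17, 0]) cube([80, 80, 694]);
translate([17, 771, 0]) cube([80, 80, 694]);
translate([1535, 771, 0]) cube([80, 80, 694]);
translate([97, 17, 579]) cube([1438, 80, 115]);
translate([97, 771, 579]) cube([1438, 80, 115]);
translate([17, 97, 579]) cube([80, 674, 115]);
translate([1535, 97, 579]) cube([80, 674, 115]);


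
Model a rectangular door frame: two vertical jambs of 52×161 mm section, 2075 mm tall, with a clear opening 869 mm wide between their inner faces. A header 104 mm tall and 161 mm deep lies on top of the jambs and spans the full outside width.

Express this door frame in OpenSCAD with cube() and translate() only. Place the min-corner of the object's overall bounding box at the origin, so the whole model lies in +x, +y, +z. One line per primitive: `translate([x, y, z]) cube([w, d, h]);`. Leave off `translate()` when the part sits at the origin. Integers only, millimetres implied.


cube([52, 161, 2075]);
translate([921, 0, 0]) cube([52, 161, 2075]);
translate([0, 0, 2075]) cube([973, 161, 104]);


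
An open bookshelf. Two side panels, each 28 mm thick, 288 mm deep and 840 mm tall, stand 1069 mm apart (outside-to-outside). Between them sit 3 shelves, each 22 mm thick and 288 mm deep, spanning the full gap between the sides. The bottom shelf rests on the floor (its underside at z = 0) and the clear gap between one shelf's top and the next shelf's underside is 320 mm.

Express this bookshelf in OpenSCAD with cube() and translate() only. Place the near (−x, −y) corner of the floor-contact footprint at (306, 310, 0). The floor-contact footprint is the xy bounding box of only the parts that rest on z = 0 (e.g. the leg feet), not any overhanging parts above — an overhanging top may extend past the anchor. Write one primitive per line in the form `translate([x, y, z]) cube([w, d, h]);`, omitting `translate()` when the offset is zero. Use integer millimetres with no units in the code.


translate([306, 310, 0]) cube([28, 288, 840]);
translate([1347, 310, 0]) cube([28, 288, 840]);
translate([334, 310, 0]) cube([1013, 288, 22]);
translate([334, 310, 342]) cube([1013, 288, 22]);
translate([334, 310, 684]) cube([1013, 288, 22]);


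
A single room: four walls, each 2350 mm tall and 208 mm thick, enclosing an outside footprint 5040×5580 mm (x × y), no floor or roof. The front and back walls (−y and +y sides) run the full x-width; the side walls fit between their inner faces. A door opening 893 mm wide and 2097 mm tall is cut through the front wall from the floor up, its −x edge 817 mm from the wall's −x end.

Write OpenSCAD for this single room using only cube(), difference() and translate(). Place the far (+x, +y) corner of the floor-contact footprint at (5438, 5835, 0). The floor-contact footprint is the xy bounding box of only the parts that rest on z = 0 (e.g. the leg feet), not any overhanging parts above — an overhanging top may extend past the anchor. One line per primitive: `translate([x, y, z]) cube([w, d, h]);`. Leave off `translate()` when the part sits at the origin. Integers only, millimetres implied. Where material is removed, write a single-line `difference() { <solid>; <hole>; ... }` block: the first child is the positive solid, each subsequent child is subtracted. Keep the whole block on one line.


difference() { translate([398, 255, 0]) cube([5040, 208, 2350]); translate([1215, 255, 0]) cube([893, 208, 2097]); }
translate([398, 5627, 0]) cube([5040, 208, 2350]);
translate([398, 463, 0]) cube([208, 5164, 2350]);
translate([5230, 463, 0]) cube([208, 5164, 2350]);


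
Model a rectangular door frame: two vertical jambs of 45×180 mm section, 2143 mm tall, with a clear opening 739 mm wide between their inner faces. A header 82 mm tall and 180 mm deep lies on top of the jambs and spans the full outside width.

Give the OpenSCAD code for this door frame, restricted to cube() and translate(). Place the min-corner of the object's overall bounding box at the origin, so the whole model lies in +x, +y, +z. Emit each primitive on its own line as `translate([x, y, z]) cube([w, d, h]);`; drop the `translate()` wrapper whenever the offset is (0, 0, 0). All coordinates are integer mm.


cube([45, 180, 2143]);
translate([784, 0, 0]) cube([45, 180, 2143]);
translate([0, 0, 2143]) cube([829, 180, 82]);


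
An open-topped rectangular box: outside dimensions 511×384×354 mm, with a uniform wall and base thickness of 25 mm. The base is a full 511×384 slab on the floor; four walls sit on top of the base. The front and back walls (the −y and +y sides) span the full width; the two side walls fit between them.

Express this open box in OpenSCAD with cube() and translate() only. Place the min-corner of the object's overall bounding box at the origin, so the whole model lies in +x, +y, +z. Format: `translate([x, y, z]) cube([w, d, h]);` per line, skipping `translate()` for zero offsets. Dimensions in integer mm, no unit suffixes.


cube([511, 384, 25]);
translate([0, 0, 25]) cube([511, 25, 329]);
translate([0, 359, 25]) cube([511, 25, 329]);
translate([0, 25, 25]) cube([25, 334, 329]);
translate([486, 25, 25]) cube([25, 334, 329]);


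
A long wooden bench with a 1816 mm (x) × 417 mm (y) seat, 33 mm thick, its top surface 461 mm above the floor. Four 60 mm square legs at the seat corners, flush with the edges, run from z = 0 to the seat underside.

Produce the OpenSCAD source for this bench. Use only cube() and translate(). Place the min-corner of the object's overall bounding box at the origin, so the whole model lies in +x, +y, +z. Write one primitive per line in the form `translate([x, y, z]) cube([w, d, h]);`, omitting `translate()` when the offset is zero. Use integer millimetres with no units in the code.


translate([0, 0, 428]) cube([1816, 417, 33]);
cube([60, 60, 428]);
translate([0, 357, 0]) cube([60, 60, 428]);
translate([1756, 0, 0]) cube([60, 60, 428]);
translate([1756, 357, 0]) cube([60, 60, 428]);


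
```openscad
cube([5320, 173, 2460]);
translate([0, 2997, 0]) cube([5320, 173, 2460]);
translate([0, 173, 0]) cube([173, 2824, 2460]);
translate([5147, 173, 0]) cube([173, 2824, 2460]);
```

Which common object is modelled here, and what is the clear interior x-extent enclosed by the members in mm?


A house (or room) frame. The interior width is 4974 mm.

Four 2460 mm walls enclosing a rectangle with no floor or roof — a room or house frame. Outside width is 5320 mm and wall thickness is 173 mm, so the interior width is 5320 − 2 × 173 = 4974 mm.


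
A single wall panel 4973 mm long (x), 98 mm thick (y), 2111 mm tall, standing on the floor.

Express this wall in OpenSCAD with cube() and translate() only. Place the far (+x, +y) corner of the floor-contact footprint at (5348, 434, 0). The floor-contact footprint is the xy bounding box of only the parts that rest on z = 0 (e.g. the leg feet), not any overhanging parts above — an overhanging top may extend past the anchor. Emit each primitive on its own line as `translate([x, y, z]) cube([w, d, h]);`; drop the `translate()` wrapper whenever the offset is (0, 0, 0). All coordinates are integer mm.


translate([375, 336, 0]) cube([4973, 98, 2111]);


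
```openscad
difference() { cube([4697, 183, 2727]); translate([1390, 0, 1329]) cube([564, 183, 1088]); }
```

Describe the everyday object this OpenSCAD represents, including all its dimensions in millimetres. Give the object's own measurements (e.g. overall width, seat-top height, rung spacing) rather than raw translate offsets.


A wall 4697 mm long (x), 183 mm thick (y), 2727 mm tall, with a rectangular window opening cut through it. The opening is 564 mm wide and 1088 mm tall; its sill is at z = 1329 mm and its near (−x) edge is 1390 mm from the wall's −x end. The opening passes through the full wall thickness.


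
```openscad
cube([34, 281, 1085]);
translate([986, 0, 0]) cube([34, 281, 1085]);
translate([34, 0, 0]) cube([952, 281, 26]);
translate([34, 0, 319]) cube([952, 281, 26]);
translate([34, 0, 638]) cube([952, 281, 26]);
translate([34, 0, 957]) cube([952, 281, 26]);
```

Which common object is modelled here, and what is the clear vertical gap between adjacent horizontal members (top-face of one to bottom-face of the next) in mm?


A bookshelf. The clear shelf gap is 293 mm.

Two tall side panels with 4 horizontal boards between them — a bookshelf. The first two shelf undersides are at z = 0 and z = 319; with shelf thickness 26, the clear gap is 319 − 0 − 26 = 293 mm.


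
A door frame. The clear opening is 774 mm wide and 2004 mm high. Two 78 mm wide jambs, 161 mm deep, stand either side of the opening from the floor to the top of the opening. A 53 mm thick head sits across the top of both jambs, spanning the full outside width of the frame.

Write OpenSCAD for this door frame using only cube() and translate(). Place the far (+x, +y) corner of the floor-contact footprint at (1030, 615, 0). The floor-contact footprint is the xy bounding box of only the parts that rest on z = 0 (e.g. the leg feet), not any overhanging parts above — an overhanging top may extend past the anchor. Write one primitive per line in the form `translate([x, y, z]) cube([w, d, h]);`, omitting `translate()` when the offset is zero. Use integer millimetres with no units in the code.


translate([100, 454, 0]) cube([78, 161, 2004]);
translate([952, 454, 0]) cube([78, 161, 2004]);
translate([100, 454, 2004]) cube([930, 161, 53]);


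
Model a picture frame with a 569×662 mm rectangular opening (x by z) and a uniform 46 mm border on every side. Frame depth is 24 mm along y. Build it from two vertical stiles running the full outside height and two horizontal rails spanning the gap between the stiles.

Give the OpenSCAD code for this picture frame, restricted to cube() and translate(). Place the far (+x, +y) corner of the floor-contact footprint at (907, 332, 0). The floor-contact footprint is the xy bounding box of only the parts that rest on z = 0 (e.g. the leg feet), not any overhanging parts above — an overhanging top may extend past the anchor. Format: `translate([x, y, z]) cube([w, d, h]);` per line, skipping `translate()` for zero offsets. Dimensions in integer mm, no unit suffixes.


translate([246, 308, 0]) cube([46, 24, 754]);
translate([861, 308, 0]) cube([46, 24, 754]);
translate([292, 308, 0]) cube([569, 24, 46]);
translate([292, 308, 708]) cube([569, 24, 46]);


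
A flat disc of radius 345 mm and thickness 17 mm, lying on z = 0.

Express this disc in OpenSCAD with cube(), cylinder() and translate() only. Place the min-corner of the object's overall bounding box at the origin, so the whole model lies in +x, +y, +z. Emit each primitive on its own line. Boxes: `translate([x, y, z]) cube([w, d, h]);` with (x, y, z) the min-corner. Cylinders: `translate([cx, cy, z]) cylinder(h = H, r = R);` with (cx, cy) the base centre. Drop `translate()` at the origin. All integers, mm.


translate([345, 345, 0]) cylinder(h = 17, r = 345);


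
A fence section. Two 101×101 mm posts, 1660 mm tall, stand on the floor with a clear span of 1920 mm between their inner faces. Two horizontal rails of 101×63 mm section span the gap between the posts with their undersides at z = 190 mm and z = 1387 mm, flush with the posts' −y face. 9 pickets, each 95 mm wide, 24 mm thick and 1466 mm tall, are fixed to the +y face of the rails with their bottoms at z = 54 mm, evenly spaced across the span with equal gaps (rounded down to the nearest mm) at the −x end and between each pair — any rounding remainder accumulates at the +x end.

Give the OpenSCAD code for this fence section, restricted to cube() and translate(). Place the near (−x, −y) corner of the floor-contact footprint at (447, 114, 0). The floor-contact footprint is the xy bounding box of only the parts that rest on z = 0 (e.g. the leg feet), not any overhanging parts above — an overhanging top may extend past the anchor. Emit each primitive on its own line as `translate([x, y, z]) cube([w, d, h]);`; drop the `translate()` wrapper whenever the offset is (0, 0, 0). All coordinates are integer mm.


translate([447, 114, 0]) cube([101, 101, 1660]);
translate([2468, 114, 0]) cube([101, 101, 1660]);
translate([548, 114, 190]) cube([1920, 101, 63]);
translate([548, 114, 1387]) cube([1920, 101, 63]);
translate([654, 215, 54]) cube([95, 24, 1466]);
translate([855, 215, 54]) cube([95, 24, 1466]);
translate([1056, 215, 54]) cube([95, 24, 1466]);
translate([1257, 215, 54]) cube([95, 24, 1466]);
translate([1458, 215, 54]) cube([95, 24, 1466]);
translate([1659, 215, 54]) cube([95, 24, 1466]);
translate([1860, 215, 54]) cube([95, 24, 1466]);
translate([2061, 215, 54]) cube([95, 24, 1466]);
translate([2262, 215, 54]) cube([95, 24, 1466]);


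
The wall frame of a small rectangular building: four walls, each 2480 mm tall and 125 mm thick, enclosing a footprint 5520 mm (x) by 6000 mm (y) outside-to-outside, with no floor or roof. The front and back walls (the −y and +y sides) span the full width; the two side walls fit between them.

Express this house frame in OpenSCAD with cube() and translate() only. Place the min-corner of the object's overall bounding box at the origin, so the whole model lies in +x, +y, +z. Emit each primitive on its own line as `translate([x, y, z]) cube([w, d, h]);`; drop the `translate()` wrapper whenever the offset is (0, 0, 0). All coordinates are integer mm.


cube([5520, 125, 2480]);
translate([0, 5875, 0]) cube([5520, 125, 2480]);
translate([0, 125, 0]) cube([125, 5750, 2480]);
translate([5395, 125, 0]) cube([125, 5750, 2480]);


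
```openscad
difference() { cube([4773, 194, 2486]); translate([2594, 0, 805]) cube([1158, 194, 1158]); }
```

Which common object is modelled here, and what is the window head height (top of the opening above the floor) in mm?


A wall with a window opening. The window head height is 1963 mm.

A wall with a rectangular opening subtracted — a window. Sill at z = 805, opening 1158 mm tall, so the head is at 805 + 1158 = 1963 mm.


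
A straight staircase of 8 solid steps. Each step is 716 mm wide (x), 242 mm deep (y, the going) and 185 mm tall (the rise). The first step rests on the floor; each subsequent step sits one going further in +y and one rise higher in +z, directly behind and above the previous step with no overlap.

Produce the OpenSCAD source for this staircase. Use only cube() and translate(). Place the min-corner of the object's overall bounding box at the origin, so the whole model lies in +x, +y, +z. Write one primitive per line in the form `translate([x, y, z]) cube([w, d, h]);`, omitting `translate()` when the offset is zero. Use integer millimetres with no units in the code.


cube([716, 242, 185]);
translate([0, 242, 185]) cube([716, 242, 185]);
translate([0, 484, 370]) cube([716, 242, 185]);
translate([0, 726, 555]) cube([716, 242, 185]);
translate([0, 968, 740]) cube([716, 242, 185]);
translate([0, 1210, 925]) cube([716, 242, 185]);
translate([0, 1452, 1110]) cube([716, 242, 185]);
translate([0, 1694, 1295]) cube([716, 242, 185]);


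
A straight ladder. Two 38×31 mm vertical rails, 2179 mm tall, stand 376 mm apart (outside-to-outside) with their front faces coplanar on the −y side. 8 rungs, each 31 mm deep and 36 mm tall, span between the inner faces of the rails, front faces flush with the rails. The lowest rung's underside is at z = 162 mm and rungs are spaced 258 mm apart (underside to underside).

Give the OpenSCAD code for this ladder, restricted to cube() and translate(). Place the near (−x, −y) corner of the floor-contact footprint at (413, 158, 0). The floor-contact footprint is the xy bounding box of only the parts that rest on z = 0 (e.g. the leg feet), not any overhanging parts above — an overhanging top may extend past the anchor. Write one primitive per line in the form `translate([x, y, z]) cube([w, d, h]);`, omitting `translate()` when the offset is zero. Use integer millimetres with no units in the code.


// rung span = 376 - 2*38 = 300
// rung[k] z = 162 + k*258
translate([413, 158, 0]) cube([38, 31, 2179]);
translate([751, 158, 0]) cube([38, 31, 2179]);
translate([451, 158, 162]) cube([300, 31, 36]);
translate([451, 158, 420]) cube([300, 31, 36]);
translate([451, 158, 678]) cube([300, 31, 36]);
translate([451, 158, 936]) cube([300, 31, 36]);
translate([451, 158, 1194]) cube([300, 31, 36]);
translate([451, 158, 1452]) cube([300, 31, 36]);
translate([451, 158, 1710]) cube([300, 31, 36]);
translate([451, 158, 1968]) cube([300, 31, 36]);


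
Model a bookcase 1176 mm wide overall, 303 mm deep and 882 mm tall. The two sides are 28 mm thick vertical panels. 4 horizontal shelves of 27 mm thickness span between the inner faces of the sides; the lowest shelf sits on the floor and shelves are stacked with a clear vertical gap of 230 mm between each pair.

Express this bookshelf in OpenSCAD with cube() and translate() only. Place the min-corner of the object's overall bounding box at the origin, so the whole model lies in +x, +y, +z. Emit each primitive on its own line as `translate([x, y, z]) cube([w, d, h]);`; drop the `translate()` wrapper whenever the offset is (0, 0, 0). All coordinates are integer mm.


cube([28, 303, 882]);
translate([1148, 0, 0]) cube([28, 303, 882]);
translate([28, 0, 0]) cube([1120, 303, 27]);
translate([28, 0, 257]) cube([1120, 303, 27]);
translate([28, 0, 514]) cube([1120, 303, 27]);
translate([28, 0, 771]) cube([1120, 303, 27]);


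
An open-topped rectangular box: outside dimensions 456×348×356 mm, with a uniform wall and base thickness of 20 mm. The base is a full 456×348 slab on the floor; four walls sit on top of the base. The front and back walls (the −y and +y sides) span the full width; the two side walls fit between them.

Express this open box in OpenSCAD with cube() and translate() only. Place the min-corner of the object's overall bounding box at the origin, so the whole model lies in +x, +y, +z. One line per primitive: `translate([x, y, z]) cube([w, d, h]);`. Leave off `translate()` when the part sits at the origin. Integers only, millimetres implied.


cube([456, 348, 20]);
translate([0, 0, 20]) cube([456, 20, 336]);
translate([0, 328, 20]) cube([456, 20, 336]);
translate([0, 20, 20]) cube([20, 308, 336]);
translate([436, 20, 20]) cube([20, 308, 336]);


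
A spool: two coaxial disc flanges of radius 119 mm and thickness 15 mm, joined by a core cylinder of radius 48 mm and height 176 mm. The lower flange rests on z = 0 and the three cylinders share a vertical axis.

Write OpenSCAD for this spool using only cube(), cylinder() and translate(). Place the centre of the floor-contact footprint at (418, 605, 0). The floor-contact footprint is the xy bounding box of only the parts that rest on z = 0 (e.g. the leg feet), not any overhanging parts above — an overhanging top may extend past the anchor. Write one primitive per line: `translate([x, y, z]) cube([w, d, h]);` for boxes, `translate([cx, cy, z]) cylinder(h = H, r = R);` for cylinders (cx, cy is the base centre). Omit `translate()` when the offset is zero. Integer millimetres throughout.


translate([418, 605, 0]) cylinder(h = 15, r = 119);
translate([418, 605, 15]) cylinder(h = 176, r = 48);
translate([418, 605, 191]) cylinder(h = 15, r = 119);


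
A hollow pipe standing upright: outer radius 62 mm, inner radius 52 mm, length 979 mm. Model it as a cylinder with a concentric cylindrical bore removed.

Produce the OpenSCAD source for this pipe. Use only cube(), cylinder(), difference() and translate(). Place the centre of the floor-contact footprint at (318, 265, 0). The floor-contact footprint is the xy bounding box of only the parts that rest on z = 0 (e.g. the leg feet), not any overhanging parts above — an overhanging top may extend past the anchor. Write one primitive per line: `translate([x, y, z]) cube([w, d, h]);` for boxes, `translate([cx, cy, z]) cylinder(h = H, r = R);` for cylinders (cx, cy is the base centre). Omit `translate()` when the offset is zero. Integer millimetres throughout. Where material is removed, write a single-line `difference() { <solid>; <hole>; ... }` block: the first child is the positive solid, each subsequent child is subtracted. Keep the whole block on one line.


difference() { translate([318, 265, 0]) cylinder(h = 979, r = 62); translate([318, 265, 0]) cylinder(h = 979, r = 52); }


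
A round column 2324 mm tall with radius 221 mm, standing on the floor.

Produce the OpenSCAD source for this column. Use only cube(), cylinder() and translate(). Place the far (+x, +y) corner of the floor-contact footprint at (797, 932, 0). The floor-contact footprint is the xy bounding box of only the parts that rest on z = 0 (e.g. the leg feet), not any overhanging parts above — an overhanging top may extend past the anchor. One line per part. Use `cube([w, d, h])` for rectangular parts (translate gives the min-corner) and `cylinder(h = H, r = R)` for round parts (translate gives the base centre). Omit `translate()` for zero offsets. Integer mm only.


translate([576, 711, 0]) cylinder(h = 2324, r = 221);


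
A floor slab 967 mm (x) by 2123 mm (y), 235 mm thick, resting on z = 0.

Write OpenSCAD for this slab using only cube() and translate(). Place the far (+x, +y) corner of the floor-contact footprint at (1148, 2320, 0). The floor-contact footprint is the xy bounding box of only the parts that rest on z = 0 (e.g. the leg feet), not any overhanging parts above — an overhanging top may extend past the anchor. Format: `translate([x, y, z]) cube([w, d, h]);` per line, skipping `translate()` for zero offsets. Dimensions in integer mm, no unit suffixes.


translate([181, 197, 0]) cube([967, 2123, 235]);


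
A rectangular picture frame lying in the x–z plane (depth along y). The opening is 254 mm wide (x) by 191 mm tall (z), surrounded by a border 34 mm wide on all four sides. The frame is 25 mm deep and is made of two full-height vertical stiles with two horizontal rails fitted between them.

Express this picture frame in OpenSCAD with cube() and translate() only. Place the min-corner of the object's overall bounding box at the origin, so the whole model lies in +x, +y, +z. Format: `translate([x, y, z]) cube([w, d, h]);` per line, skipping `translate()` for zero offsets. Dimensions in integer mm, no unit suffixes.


cube([34, 25, 259]);
translate([288, 0, 0]) cube([34, 25, 259]);
translate([34, 0, 0]) cube([254, 25, 34]);
translate([34, 0, 225]) cube([254, 25, 34]);


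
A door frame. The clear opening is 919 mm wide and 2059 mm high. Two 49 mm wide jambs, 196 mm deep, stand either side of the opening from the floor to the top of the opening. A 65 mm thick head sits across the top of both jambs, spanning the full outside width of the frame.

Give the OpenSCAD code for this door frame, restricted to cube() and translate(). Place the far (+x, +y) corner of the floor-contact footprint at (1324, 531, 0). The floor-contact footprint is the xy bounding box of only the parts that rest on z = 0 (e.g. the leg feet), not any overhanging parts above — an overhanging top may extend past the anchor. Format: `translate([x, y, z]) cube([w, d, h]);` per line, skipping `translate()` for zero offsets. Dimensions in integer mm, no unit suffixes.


translate([307, 335, 0]) cube([49, 196, 2059]);
translate([1275, 335, 0]) cube([49, 196, 2059]);
translate([307, 335, 2059]) cube([1017, 196, 65]);


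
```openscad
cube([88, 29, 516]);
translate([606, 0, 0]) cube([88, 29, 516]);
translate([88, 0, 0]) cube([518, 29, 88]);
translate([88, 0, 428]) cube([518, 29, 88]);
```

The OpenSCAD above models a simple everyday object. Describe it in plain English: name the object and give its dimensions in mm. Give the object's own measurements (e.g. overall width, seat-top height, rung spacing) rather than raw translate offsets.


A rectangular picture frame lying in the x–z plane (depth along y). The opening is 518 mm wide (x) by 340 mm tall (z), surrounded by a border 88 mm wide on all four sides. The frame is 29 mm deep and is made of two full-height vertical stiles with two horizontal rails fitted between them.


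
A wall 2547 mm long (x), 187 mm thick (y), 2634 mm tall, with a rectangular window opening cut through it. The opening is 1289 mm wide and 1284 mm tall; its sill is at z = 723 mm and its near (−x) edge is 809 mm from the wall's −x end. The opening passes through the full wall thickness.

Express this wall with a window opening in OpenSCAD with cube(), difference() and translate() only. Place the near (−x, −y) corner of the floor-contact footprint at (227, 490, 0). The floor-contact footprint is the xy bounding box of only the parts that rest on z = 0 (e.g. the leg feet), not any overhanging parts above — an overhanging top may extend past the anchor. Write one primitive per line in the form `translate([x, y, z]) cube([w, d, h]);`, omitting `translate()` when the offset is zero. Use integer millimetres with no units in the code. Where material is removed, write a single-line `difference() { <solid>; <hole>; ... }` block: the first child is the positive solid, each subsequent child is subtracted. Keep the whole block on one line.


difference() { translate([227, 490, 0]) cube([2547, 187, 2634]); translate([1036, 490, 723]) cube([1289, 187, 1284]); }


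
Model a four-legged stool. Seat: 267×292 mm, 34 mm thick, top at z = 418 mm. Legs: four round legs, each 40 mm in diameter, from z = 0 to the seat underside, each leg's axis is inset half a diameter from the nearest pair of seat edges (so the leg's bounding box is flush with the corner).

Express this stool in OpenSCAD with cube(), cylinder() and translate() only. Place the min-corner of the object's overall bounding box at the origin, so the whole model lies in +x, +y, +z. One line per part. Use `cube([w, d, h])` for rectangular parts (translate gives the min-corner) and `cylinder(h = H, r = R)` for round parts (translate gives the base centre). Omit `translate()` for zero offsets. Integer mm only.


translate([0, 0, 384]) cube([267, 292, 34]);
translate([20, 20, 0]) cylinder(h = 384, r = 20);
translate([247, 20, 0]) cylinder(h = 384, r = 20);
translate([20, 272, 0]) cylinder(h = 384, r = 20);
translate([247, 272, 0]) cylinder(h = 384, r = 20);


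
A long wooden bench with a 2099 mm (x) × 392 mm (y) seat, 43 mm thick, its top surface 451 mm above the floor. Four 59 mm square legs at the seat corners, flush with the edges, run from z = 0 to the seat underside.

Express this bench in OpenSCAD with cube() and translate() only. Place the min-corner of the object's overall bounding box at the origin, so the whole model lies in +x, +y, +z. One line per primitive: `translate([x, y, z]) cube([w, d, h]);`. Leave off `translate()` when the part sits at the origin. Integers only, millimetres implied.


// leg_h = 451 − 43 = 408
translate([0, 0, 408]) cube([2099, 392, 43]);
cube([59, 59, 408]);
translate([0, 333, 0]) cube([59, 59, 408]);
translate([2040, 0, 0]) cube([59, 59, 408]);
translate([2040, 333, 0]) cube([59, 59, 408]);


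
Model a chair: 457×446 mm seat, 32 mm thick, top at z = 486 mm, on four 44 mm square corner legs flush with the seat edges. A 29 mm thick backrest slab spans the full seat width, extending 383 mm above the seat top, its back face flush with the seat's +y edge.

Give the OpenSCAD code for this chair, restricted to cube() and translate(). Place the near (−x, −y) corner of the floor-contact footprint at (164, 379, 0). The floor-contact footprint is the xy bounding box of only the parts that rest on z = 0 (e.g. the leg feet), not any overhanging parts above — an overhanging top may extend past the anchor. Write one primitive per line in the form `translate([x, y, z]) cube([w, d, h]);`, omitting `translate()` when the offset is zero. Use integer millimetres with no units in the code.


translate([164, 379, 454]) cube([457, 446, 32]);
translate([164, 379, 0]) cube([44, 44, 454]);
translate([577, 379, 0]) cube([44, 44, 454]);
translate([164, 781, 0]) cube([44, 44, 454]);
translate([577, 781, 0]) cube([44, 44, 454]);
translate([164, 796, 486]) cube([457, 29, 383]);


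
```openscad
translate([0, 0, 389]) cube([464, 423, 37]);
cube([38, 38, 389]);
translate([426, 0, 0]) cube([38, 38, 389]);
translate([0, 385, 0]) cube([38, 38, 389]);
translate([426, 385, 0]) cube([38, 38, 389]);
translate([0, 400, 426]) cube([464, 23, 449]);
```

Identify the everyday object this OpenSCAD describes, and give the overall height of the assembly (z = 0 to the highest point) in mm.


A chair. The overall height is 875 mm.

A slab on four corner posts with a tall panel at the back — a chair. The seat slab sits at z = 389 with thickness 37, and the 449 mm backrest starts at the seat top, so the overall height is 389 + 37 + 449 = 875 mm.


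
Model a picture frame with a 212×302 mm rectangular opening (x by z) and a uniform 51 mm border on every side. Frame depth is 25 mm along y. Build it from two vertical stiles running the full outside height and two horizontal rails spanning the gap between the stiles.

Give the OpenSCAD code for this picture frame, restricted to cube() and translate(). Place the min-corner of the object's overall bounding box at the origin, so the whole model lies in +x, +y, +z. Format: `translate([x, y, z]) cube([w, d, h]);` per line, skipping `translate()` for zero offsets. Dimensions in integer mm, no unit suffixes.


cube([51, 25, 404]);
translate([263, 0, 0]) cube([51, 25, 404]);
translate([51, 0, 0]) cube([212, 25, 51]);
translate([51, 0, 353]) cube([212, 25, 51]);


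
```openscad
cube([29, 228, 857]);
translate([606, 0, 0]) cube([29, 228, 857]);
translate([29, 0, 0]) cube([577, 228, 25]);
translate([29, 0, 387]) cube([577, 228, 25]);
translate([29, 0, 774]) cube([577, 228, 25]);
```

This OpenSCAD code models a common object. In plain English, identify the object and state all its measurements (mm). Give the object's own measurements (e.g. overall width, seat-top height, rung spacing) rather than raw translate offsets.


An open bookshelf. Two side panels, each 29 mm thick, 228 mm deep and 857 mm tall, stand 635 mm apart (outside-to-outside). Between them sit 3 shelves, each 25 mm thick and 228 mm deep, spanning the full gap between the sides. The bottom shelf rests on the floor (its underside at z = 0) and the clear gap between one shelf's top and the next shelf's underside is 362 mm.
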